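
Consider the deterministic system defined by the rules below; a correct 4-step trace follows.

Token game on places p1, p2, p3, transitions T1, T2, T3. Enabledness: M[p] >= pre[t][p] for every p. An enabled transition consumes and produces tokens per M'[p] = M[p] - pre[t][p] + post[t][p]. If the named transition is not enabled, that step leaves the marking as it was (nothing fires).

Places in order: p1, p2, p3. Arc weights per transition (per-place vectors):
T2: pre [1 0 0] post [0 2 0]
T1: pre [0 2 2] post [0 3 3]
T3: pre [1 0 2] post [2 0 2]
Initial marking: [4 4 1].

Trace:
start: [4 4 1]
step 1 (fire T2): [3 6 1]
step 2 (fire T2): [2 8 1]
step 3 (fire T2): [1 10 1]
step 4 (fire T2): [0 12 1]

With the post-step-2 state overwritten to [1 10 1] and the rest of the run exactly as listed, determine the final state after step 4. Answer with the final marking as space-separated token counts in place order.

0 12 1

state after step 2 := [1 10 1]
step 3 (fire T2): [0 12 1]
step 4 (fire T2): [0 12 1]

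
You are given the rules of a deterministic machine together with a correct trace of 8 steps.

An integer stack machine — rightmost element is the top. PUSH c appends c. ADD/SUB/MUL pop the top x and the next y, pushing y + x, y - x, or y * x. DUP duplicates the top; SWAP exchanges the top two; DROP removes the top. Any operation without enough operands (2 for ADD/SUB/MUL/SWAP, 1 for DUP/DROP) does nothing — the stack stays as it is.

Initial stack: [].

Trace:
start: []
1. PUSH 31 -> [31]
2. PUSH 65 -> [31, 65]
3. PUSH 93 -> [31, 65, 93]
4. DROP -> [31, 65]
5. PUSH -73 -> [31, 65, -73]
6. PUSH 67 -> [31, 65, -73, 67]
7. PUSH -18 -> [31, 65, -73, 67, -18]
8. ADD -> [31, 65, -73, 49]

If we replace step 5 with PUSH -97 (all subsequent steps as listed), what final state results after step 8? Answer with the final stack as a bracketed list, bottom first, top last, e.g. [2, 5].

[31, 65, -97, 49]

(re-executing from step 5 with the substitution; state before step 5: [31, 65])
5. PUSH -97 -> [31, 65, -97]
6. PUSH 67 -> [31, 65, -97, 67]
7. PUSH -18 -> [31, 65, -97, 67, -18]
8. ADD -> [31, 65, -97, 49]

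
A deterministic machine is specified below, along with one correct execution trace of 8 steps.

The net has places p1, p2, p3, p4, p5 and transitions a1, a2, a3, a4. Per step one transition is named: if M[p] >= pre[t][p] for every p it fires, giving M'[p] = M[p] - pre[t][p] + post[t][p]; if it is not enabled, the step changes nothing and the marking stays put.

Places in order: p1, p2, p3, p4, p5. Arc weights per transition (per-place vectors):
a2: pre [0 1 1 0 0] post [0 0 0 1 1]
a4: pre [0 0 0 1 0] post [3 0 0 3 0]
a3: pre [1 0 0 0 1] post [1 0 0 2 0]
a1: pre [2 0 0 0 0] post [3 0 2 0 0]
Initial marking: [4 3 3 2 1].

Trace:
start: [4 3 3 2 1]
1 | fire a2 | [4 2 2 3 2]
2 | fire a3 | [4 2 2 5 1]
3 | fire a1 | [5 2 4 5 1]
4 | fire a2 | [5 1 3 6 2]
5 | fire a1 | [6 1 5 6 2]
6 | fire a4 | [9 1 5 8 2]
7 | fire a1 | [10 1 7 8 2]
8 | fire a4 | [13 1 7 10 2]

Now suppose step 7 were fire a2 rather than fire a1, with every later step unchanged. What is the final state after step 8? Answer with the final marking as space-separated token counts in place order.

(re-executing from step 7 with the substitution; state before step 7: [9 1 5 8 2])
7 | fire a2 | [9 0 4 9 3]
8 | fire a4 | [12 0 4 11 3]

12 0 4 11 3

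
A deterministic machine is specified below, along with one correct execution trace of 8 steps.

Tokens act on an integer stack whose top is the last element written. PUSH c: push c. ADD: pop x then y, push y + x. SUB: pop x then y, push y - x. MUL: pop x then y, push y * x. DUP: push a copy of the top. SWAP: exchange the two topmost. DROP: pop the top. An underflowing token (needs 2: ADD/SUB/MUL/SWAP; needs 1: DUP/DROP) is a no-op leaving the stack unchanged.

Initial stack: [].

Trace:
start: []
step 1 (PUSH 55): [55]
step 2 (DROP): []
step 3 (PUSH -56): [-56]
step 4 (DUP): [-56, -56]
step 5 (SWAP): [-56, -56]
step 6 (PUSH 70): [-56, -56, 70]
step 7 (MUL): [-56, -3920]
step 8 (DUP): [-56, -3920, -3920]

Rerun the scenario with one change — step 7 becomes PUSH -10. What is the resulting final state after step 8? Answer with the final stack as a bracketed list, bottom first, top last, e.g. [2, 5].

(re-executing from step 7 with the substitution; state before step 7: [-56, -56, 70])
step 7 (PUSH -10): [-56, -56, 70, -10]
step 8 (DUP): [-56, -56, 70, -10, -10]

[-56, -56, 70, -10, -10]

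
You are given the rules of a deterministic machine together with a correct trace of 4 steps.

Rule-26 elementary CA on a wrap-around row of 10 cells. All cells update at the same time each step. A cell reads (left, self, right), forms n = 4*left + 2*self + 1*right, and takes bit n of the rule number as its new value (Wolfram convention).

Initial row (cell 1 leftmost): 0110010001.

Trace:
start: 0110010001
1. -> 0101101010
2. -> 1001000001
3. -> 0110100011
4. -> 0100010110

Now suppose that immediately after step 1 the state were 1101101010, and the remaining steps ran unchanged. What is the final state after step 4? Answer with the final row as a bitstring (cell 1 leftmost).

state after step 1 := 1101101010
2. -> 1001000000
3. -> 0110100001
4. -> 0100010010

0100010010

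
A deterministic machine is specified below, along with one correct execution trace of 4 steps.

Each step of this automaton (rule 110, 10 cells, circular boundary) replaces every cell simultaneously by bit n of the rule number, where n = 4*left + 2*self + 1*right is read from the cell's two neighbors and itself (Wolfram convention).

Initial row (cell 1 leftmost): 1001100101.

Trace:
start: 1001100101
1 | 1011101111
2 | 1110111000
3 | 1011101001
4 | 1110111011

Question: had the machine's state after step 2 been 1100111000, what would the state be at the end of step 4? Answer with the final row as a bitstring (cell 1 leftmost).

0111111011

state after step 2 := 1100111000
3 | 1101101001
4 | 0111111011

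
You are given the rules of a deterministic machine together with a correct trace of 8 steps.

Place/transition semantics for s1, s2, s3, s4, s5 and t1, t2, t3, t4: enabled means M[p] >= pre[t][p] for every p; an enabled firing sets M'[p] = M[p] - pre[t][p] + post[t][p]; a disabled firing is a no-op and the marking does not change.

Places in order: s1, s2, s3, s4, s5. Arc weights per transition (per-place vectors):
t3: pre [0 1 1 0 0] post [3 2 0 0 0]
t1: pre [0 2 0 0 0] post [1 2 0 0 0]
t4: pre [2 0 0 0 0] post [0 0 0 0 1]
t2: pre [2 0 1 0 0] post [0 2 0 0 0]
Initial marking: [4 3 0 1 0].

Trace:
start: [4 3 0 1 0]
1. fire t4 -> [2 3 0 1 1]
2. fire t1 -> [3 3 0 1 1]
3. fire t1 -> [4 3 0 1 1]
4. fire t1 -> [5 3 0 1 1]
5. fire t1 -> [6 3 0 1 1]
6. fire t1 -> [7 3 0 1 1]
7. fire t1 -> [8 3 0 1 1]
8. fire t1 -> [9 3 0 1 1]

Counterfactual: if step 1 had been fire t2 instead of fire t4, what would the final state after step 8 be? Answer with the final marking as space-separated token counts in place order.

11 3 0 1 0

(re-executing from step 1 with the substitution; state before step 1: [4 3 0 1 0])
1. fire t2 -> [4 3 0 1 0]
2. fire t1 -> [5 3 0 1 0]
3. fire t1 -> [6 3 0 1 0]
4. fire t1 -> [7 3 0 1 0]
5. fire t1 -> [8 3 0 1 0]
6. fire t1 -> [9 3 0 1 0]
7. fire t1 -> [10 3 0 1 0]
8. fire t1 -> [11 3 0 1 0]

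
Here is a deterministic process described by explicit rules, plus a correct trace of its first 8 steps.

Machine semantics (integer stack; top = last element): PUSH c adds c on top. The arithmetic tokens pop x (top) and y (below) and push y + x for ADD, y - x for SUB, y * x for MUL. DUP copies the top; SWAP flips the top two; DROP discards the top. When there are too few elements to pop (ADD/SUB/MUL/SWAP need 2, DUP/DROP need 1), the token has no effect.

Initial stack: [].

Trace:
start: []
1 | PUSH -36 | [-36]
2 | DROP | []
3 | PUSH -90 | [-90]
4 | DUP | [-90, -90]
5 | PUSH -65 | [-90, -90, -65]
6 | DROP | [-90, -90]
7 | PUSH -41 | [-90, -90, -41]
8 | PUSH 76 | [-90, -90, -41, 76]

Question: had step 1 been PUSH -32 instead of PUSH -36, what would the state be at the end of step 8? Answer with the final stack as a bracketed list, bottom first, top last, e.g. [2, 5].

(re-executing from step 1 with the substitution; state before step 1: [])
1 | PUSH -32 | [-32]
2 | DROP | []
3 | PUSH -90 | [-90]
4 | DUP | [-90, -90]
5 | PUSH -65 | [-90, -90, -65]
6 | DROP | [-90, -90]
7 | PUSH -41 | [-90, -90, -41]
8 | PUSH 76 | [-90, -90, -41, 76]

[-90, -90, -41, 76]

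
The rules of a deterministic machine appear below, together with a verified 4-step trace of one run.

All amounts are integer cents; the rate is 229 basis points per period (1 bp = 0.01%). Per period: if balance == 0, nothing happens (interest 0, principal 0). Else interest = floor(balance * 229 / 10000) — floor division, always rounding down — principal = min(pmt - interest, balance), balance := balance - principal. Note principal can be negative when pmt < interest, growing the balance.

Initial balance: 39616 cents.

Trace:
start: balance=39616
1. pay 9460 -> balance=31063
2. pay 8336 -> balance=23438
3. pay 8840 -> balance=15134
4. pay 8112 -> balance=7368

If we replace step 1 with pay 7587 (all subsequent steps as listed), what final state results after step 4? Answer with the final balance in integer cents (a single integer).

(re-executing from step 1 with the substitution; state before step 1: balance=39616)
1. pay 7587 -> balance=32936
2. pay 8336 -> balance=25354
3. pay 8840 -> balance=17094
4. pay 8112 -> balance=9373

9373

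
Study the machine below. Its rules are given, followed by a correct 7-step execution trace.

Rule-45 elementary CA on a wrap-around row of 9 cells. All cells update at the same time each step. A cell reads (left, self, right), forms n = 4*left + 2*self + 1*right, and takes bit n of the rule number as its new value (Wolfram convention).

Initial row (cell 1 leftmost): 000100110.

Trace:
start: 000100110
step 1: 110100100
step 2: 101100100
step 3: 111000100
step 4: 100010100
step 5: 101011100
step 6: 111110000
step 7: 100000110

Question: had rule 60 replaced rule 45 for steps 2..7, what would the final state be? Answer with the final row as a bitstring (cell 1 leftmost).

001110001

(re-executing steps 2..7 under rule 60; state before step 2: 110100100)
step 2: 101110110
step 3: 111001101
step 4: 000101011
step 5: 100111110
step 6: 110100001
step 7: 001110001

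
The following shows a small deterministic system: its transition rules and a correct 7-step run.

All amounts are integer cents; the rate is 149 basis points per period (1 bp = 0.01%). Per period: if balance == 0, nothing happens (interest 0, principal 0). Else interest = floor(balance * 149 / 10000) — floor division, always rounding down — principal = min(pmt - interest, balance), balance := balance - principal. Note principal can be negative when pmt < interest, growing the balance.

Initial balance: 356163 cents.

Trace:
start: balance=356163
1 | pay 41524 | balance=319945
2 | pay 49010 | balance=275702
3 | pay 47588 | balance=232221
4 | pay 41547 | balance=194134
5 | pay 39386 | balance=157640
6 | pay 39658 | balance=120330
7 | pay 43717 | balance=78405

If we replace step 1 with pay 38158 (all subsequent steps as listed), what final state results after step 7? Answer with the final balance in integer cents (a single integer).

(re-executing from step 1 with the substitution; state before step 1: balance=356163)
1 | pay 38158 | balance=323311
2 | pay 49010 | balance=279118
3 | pay 47588 | balance=235688
4 | pay 41547 | balance=197652
5 | pay 39386 | balance=161211
6 | pay 39658 | balance=123955
7 | pay 43717 | balance=82084

82084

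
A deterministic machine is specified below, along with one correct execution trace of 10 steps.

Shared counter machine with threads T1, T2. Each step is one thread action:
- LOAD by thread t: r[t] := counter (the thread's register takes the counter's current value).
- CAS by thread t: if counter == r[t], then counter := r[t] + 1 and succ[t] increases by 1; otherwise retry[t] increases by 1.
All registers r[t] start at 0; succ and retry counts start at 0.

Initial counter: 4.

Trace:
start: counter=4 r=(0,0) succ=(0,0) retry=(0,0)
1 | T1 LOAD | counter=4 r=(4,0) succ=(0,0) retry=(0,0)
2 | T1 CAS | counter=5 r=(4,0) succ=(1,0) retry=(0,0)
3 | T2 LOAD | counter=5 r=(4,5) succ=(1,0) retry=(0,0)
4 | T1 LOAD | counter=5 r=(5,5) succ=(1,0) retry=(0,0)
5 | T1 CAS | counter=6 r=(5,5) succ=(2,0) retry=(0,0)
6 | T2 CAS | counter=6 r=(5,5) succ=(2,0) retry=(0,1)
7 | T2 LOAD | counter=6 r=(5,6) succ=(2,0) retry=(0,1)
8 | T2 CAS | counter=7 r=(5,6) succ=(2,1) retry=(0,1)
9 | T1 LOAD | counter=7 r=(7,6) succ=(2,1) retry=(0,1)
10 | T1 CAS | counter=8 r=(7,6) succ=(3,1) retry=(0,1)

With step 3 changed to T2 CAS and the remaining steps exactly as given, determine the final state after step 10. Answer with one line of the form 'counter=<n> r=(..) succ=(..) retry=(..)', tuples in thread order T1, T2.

counter=8 r=(7,6) succ=(3,1) retry=(0,2)

(re-executing from step 3 with the substitution; state before step 3: counter=5 r=(4,0) succ=(1,0) retry=(0,0))
3 | T2 CAS | counter=5 r=(4,0) succ=(1,0) retry=(0,1)
4 | T1 LOAD | counter=5 r=(5,0) succ=(1,0) retry=(0,1)
5 | T1 CAS | counter=6 r=(5,0) succ=(2,0) retry=(0,1)
6 | T2 CAS | counter=6 r=(5,0) succ=(2,0) retry=(0,2)
7 | T2 LOAD | counter=6 r=(5,6) succ=(2,0) retry=(0,2)
8 | T2 CAS | counter=7 r=(5,6) succ=(2,1) retry=(0,2)
9 | T1 LOAD | counter=7 r=(7,6) succ=(2,1) retry=(0,2)
10 | T1 CAS | counter=8 r=(7,6) succ=(3,1) retry=(0,2)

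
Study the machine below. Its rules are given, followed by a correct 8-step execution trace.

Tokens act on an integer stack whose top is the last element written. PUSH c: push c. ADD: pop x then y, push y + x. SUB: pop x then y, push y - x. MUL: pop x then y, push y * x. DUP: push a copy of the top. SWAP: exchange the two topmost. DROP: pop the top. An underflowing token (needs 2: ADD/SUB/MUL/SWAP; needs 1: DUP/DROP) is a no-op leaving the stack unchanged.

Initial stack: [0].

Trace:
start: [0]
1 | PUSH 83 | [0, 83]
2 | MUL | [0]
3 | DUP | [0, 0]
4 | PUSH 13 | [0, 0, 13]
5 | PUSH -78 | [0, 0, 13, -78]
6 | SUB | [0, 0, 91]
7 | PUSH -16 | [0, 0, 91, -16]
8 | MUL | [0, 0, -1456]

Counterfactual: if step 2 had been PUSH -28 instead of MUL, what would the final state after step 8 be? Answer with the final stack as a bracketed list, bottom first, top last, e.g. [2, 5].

(re-executing from step 2 with the substitution; state before step 2: [0, 83])
2 | PUSH -28 | [0, 83, -28]
3 | DUP | [0, 83, -28, -28]
4 | PUSH 13 | [0, 83, -28, -28, 13]
5 | PUSH -78 | [0, 83, -28, -28, 13, -78]
6 | SUB | [0, 83, -28, -28, 91]
7 | PUSH -16 | [0, 83, -28, -28, 91, -16]
8 | MUL | [0, 83, -28, -28, -1456]

[0, 83, -28, -28, -1456]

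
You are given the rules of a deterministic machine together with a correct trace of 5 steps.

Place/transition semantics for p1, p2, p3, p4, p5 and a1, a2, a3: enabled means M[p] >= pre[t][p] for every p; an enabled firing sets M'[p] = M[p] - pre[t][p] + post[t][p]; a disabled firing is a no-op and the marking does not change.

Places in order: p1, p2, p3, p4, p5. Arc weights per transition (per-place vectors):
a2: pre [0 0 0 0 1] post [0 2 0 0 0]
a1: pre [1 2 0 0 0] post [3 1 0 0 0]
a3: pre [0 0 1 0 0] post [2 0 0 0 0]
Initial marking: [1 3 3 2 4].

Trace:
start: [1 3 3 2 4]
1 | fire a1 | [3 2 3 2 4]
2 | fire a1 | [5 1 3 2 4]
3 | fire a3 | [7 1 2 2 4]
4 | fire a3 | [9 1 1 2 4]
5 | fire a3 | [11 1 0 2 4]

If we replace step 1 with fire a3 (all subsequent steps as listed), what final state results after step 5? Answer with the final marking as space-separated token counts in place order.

9 2 0 2 4

(re-executing from step 1 with the substitution; state before step 1: [1 3 3 2 4])
1 | fire a3 | [3 3 2 2 4]
2 | fire a1 | [5 2 2 2 4]
3 | fire a3 | [7 2 1 2 4]
4 | fire a3 | [9 2 0 2 4]
5 | fire a3 | [9 2 0 2 4]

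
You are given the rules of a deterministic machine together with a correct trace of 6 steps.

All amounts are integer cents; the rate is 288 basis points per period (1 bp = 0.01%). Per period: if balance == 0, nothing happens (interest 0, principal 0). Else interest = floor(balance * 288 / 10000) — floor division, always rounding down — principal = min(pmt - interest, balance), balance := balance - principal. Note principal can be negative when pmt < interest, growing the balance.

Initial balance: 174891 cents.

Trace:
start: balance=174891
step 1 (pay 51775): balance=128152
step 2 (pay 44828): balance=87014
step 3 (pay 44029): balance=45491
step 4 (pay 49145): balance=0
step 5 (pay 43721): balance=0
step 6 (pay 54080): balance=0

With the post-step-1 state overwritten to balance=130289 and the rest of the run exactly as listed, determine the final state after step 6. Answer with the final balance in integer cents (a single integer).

state after step 1 := balance=130289
step 2 (pay 44828): balance=89213
step 3 (pay 44029): balance=47753
step 4 (pay 49145): balance=0
step 5 (pay 43721): balance=0
step 6 (pay 54080): balance=0

0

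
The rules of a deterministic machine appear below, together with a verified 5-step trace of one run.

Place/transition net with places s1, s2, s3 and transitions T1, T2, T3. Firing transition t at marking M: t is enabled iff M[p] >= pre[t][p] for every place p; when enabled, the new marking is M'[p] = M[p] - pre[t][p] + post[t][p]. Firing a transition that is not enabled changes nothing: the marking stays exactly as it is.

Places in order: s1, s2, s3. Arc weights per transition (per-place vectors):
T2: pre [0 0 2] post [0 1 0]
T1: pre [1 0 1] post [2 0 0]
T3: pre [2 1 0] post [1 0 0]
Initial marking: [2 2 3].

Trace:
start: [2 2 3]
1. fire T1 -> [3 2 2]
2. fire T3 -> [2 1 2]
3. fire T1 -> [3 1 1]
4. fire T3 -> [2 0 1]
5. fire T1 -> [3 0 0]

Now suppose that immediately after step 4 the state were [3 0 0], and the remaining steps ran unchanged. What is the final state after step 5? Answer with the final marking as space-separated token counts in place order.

3 0 0

state after step 4 := [3 0 0]
5. fire T1 -> [3 0 0]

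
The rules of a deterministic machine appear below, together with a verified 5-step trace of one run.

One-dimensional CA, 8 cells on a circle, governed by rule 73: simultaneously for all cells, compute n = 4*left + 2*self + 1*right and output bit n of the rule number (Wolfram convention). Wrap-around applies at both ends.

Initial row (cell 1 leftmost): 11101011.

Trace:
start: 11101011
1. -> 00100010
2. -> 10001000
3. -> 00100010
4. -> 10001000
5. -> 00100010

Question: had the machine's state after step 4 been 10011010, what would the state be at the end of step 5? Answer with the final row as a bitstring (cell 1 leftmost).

00011000

state after step 4 := 10011010
5. -> 00011000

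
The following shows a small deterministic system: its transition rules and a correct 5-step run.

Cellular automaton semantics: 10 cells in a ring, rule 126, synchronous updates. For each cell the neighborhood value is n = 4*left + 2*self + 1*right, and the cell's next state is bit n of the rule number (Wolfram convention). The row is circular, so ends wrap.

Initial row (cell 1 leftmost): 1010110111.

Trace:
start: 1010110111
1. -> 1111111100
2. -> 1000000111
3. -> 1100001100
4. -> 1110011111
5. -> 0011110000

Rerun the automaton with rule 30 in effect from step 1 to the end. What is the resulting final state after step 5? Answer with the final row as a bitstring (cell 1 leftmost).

(re-executing steps 1..5 under rule 30; state before step 1: 1010110111)
1. -> 0010100100
2. -> 0110111110
3. -> 1100100001
4. -> 0011110011
5. -> 1110001110

1110001110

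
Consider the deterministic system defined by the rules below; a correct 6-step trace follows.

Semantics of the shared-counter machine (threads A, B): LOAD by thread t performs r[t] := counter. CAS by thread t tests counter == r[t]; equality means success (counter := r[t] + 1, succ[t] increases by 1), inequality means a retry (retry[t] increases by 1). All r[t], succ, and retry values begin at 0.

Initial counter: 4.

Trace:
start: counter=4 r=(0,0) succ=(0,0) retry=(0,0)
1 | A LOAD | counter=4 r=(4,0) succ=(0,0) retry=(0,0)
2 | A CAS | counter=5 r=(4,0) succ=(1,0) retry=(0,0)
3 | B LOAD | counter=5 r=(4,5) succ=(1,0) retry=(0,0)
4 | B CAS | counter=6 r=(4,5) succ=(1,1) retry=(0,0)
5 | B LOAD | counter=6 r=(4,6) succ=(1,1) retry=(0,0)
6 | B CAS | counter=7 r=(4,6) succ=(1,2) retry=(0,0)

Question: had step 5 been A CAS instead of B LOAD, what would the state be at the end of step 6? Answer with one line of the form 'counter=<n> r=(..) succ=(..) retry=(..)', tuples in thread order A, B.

(re-executing from step 5 with the substitution; state before step 5: counter=6 r=(4,5) succ=(1,1) retry=(0,0))
5 | A CAS | counter=6 r=(4,5) succ=(1,1) retry=(1,0)
6 | B CAS | counter=6 r=(4,5) succ=(1,1) retry=(1,1)

counter=6 r=(4,5) succ=(1,1) retry=(1,1)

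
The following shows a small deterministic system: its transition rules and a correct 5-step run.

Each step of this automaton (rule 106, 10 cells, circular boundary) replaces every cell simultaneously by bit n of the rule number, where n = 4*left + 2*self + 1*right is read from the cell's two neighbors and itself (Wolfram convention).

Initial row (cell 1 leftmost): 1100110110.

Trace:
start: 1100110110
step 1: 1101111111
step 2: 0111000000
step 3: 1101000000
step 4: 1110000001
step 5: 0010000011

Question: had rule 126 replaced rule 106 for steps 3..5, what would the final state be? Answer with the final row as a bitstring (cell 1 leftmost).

(re-executing steps 3..5 under rule 126; state before step 3: 0111000000)
step 3: 1101100000
step 4: 1111110001
step 5: 0000011011

0000011011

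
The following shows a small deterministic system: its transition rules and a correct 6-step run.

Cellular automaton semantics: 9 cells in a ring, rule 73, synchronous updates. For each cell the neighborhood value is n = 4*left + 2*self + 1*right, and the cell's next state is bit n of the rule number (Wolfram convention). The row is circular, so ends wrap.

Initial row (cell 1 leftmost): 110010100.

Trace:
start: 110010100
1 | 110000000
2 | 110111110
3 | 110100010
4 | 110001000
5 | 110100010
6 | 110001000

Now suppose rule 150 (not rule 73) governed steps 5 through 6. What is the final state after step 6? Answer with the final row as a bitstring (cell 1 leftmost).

111001001

(re-executing steps 5..6 under rule 150; state before step 5: 110001000)
5 | 001011101
6 | 111001001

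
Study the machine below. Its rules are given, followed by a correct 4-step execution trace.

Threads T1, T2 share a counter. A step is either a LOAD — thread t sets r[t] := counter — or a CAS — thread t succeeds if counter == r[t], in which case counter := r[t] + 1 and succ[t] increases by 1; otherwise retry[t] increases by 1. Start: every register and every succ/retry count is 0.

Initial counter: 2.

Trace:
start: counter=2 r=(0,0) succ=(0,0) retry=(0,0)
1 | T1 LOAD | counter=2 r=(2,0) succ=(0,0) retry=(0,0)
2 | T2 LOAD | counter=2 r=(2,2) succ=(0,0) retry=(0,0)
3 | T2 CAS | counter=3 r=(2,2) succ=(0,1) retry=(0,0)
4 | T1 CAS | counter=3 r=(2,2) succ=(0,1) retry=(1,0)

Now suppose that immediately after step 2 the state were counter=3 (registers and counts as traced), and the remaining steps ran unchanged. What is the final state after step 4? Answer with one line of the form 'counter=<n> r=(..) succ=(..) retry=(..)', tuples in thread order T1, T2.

state after step 2 := counter=3 r=(2,2) succ=(0,0) retry=(0,0)
3 | T2 CAS | counter=3 r=(2,2) succ=(0,0) retry=(0,1)
4 | T1 CAS | counter=3 r=(2,2) succ=(0,0) retry=(1,1)

counter=3 r=(2,2) succ=(0,0) retry=(1,1)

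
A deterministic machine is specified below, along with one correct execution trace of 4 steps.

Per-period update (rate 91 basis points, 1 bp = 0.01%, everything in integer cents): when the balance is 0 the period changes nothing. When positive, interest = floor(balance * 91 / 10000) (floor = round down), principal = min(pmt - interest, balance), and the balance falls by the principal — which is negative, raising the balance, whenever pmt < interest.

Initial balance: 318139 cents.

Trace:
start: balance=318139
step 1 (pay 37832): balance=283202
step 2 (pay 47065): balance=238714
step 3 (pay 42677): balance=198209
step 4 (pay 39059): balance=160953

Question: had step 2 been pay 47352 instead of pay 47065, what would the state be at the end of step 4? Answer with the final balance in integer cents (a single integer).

(re-executing from step 2 with the substitution; state before step 2: balance=283202)
step 2 (pay 47352): balance=238427
step 3 (pay 42677): balance=197919
step 4 (pay 39059): balance=160661

160661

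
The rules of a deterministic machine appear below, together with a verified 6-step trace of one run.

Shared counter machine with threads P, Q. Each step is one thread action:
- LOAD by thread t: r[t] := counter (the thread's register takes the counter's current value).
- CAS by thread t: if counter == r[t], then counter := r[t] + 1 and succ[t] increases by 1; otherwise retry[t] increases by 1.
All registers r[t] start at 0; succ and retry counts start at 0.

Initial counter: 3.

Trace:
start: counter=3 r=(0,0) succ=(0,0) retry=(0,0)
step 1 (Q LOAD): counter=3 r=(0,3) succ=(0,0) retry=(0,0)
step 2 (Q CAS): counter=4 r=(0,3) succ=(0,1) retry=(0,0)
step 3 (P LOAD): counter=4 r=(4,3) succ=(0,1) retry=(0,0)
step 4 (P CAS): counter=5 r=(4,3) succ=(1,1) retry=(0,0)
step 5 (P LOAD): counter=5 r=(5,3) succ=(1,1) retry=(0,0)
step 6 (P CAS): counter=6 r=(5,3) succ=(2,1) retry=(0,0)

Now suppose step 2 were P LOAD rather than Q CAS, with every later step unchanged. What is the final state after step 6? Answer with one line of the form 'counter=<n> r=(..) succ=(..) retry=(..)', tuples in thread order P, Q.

(re-executing from step 2 with the substitution; state before step 2: counter=3 r=(0,3) succ=(0,0) retry=(0,0))
step 2 (P LOAD): counter=3 r=(3,3) succ=(0,0) retry=(0,0)
step 3 (P LOAD): counter=3 r=(3,3) succ=(0,0) retry=(0,0)
step 4 (P CAS): counter=4 r=(3,3) succ=(1,0) retry=(0,0)
step 5 (P LOAD): counter=4 r=(4,3) succ=(1,0) retry=(0,0)
step 6 (P CAS): counter=5 r=(4,3) succ=(2,0) retry=(0,0)

counter=5 r=(4,3) succ=(2,0) retry=(0,0)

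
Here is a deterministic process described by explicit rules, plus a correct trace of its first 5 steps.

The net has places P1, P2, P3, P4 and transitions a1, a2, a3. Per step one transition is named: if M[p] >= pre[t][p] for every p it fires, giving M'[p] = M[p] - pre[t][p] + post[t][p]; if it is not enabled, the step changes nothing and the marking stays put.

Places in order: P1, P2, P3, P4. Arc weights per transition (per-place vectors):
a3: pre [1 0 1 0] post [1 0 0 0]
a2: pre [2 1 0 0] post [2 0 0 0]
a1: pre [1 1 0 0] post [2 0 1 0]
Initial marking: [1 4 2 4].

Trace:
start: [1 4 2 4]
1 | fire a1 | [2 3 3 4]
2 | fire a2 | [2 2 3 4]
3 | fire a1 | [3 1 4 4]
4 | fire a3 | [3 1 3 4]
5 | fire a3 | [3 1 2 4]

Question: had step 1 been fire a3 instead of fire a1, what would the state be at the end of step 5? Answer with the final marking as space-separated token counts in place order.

(re-executing from step 1 with the substitution; state before step 1: [1 4 2 4])
1 | fire a3 | [1 4 1 4]
2 | fire a2 | [1 4 1 4]
3 | fire a1 | [2 3 2 4]
4 | fire a3 | [2 3 1 4]
5 | fire a3 | [2 3 0 4]

2 3 0 4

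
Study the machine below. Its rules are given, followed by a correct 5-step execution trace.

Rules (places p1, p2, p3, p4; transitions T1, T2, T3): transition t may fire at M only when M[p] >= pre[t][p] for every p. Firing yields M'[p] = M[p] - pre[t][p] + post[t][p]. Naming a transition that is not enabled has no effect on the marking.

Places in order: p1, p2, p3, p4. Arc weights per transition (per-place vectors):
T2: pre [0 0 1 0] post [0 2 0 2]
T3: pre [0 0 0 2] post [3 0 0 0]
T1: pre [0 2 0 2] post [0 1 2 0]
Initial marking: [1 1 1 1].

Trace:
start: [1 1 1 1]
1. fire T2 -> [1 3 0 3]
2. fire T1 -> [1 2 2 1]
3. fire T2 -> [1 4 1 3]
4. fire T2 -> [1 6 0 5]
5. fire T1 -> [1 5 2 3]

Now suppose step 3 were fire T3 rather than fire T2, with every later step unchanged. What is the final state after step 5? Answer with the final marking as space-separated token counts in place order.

1 3 3 1

(re-executing from step 3 with the substitution; state before step 3: [1 2 2 1])
3. fire T3 -> [1 2 2 1]
4. fire T2 -> [1 4 1 3]
5. fire T1 -> [1 3 3 1]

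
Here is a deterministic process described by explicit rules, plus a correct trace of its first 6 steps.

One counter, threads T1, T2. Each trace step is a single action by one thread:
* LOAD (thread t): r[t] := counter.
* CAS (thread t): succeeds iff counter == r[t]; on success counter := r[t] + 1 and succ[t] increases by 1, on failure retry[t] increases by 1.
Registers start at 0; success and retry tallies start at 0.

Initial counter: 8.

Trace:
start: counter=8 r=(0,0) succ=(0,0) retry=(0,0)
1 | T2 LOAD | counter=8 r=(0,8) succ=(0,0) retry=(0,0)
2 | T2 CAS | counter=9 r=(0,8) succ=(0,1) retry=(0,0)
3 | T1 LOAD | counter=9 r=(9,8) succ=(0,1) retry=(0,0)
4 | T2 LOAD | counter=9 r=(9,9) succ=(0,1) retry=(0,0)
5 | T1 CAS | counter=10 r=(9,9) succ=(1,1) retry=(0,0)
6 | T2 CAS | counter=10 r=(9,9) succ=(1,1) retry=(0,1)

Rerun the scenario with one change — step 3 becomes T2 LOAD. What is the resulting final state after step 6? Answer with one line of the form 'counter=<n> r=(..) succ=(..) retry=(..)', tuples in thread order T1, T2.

(re-executing from step 3 with the substitution; state before step 3: counter=9 r=(0,8) succ=(0,1) retry=(0,0))
3 | T2 LOAD | counter=9 r=(0,9) succ=(0,1) retry=(0,0)
4 | T2 LOAD | counter=9 r=(0,9) succ=(0,1) retry=(0,0)
5 | T1 CAS | counter=9 r=(0,9) succ=(0,1) retry=(1,0)
6 | T2 CAS | counter=10 r=(0,9) succ=(0,2) retry=(1,0)

counter=10 r=(0,9) succ=(0,2) retry=(1,0)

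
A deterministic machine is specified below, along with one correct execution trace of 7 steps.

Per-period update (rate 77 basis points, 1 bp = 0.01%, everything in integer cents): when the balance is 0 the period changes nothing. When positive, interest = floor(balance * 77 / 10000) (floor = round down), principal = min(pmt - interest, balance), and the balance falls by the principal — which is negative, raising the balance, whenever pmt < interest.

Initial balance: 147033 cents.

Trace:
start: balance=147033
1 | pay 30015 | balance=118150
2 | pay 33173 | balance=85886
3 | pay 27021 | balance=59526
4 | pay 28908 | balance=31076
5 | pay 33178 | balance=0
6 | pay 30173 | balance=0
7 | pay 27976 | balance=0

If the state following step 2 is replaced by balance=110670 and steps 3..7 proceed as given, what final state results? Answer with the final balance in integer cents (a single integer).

0

state after step 2 := balance=110670
3 | pay 27021 | balance=84501
4 | pay 28908 | balance=56243
5 | pay 33178 | balance=23498
6 | pay 30173 | balance=0
7 | pay 27976 | balance=0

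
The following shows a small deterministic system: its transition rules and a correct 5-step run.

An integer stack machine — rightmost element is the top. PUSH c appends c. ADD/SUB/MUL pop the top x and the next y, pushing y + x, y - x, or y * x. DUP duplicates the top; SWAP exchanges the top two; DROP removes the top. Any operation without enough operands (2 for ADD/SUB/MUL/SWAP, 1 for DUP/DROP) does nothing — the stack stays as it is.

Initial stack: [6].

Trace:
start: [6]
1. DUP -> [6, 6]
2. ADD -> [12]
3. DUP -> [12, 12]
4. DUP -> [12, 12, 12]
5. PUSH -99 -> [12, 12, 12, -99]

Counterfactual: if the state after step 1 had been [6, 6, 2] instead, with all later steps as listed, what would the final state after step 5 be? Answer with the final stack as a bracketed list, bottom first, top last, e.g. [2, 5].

[6, 8, 8, 8, -99]

state after step 1 := [6, 6, 2]
2. ADD -> [6, 8]
3. DUP -> [6, 8, 8]
4. DUP -> [6, 8, 8, 8]
5. PUSH -99 -> [6, 8, 8, 8, -99]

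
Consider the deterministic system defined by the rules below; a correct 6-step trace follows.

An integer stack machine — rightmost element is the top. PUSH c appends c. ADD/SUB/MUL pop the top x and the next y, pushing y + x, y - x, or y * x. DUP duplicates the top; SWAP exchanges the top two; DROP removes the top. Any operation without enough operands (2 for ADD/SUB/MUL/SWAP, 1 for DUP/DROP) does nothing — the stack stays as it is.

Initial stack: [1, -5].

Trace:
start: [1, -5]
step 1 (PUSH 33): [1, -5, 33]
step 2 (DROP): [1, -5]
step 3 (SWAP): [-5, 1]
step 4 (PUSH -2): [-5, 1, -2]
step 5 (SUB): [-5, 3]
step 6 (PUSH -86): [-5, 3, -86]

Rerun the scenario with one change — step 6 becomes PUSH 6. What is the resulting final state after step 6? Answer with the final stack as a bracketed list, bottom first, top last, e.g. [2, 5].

[-5, 3, 6]

(re-executing from step 6 with the substitution; state before step 6: [-5, 3])
step 6 (PUSH 6): [-5, 3, 6]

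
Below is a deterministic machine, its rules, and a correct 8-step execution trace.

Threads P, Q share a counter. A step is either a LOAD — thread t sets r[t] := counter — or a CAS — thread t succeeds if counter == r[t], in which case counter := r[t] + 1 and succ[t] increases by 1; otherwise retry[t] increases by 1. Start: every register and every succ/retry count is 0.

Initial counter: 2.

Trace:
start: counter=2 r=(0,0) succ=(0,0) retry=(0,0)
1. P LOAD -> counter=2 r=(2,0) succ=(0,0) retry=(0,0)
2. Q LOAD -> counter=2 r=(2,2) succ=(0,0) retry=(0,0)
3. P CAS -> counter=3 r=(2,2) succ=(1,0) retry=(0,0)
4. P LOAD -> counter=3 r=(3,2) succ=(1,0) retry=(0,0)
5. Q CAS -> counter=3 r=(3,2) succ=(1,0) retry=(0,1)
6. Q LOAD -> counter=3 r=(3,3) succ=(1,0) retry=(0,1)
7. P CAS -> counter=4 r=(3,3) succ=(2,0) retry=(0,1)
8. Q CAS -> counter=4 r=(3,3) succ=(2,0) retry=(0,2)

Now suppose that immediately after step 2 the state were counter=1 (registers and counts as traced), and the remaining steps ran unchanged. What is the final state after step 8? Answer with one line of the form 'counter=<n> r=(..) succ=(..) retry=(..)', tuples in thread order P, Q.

counter=2 r=(1,1) succ=(1,0) retry=(1,2)

state after step 2 := counter=1 r=(2,2) succ=(0,0) retry=(0,0)
3. P CAS -> counter=1 r=(2,2) succ=(0,0) retry=(1,0)
4. P LOAD -> counter=1 r=(1,2) succ=(0,0) retry=(1,0)
5. Q CAS -> counter=1 r=(1,2) succ=(0,0) retry=(1,1)
6. Q LOAD -> counter=1 r=(1,1) succ=(0,0) retry=(1,1)
7. P CAS -> counter=2 r=(1,1) succ=(1,0) retry=(1,1)
8. Q CAS -> counter=2 r=(1,1) succ=(1,0) retry=(1,2)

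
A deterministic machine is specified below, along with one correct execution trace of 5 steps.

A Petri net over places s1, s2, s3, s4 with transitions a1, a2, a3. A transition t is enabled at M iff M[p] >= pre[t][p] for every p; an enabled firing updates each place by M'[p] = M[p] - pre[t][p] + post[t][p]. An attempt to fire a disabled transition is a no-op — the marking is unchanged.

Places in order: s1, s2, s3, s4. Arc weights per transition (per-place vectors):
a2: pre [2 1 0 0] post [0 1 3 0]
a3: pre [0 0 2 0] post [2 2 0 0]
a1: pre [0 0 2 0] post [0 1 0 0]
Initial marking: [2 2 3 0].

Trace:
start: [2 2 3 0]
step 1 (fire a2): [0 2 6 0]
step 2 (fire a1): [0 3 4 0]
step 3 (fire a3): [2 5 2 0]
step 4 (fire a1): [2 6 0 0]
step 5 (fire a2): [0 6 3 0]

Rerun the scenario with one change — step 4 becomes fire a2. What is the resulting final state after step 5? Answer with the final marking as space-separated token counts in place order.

0 5 5 0

(re-executing from step 4 with the substitution; state before step 4: [2 5 2 0])
step 4 (fire a2): [0 5 5 0]
step 5 (fire a2): [0 5 5 0]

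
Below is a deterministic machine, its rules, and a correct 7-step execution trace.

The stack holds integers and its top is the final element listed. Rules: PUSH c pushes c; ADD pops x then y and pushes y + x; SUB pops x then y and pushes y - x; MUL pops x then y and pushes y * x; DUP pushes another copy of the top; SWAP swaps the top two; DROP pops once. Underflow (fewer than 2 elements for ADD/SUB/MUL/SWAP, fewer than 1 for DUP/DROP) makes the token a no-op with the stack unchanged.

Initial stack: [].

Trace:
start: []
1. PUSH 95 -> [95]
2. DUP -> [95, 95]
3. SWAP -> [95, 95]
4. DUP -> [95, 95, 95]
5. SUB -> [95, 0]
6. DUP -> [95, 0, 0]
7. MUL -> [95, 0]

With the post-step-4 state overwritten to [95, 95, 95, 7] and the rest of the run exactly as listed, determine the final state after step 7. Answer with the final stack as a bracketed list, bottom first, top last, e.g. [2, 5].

[95, 95, 7744]

state after step 4 := [95, 95, 95, 7]
5. SUB -> [95, 95, 88]
6. DUP -> [95, 95, 88, 88]
7. MUL -> [95, 95, 7744]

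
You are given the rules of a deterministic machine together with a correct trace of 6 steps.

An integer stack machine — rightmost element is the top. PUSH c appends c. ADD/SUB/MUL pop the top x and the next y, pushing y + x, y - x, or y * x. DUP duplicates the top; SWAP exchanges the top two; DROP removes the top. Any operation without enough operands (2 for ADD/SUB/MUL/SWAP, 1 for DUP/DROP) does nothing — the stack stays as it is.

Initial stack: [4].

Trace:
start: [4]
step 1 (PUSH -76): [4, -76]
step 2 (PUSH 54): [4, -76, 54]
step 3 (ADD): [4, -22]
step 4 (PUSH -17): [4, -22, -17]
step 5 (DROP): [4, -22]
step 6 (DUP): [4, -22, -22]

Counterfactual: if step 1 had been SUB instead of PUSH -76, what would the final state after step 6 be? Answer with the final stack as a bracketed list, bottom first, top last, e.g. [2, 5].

[58, 58]

(re-executing from step 1 with the substitution; state before step 1: [4])
step 1 (SUB): [4]
step 2 (PUSH 54): [4, 54]
step 3 (ADD): [58]
step 4 (PUSH -17): [58, -17]
step 5 (DROP): [58]
step 6 (DUP): [58, 58]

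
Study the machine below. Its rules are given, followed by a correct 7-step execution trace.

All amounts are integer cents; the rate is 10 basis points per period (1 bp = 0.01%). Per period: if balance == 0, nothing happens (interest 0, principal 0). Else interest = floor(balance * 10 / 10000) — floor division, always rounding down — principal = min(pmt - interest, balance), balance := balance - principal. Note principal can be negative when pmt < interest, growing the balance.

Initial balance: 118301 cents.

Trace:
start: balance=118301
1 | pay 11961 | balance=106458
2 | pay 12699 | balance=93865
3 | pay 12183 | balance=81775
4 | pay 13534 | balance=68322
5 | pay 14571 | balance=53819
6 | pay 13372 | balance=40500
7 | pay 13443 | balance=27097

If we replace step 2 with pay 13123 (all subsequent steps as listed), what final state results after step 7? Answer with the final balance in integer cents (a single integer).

(re-executing from step 2 with the substitution; state before step 2: balance=106458)
2 | pay 13123 | balance=93441
3 | pay 12183 | balance=81351
4 | pay 13534 | balance=67898
5 | pay 14571 | balance=53394
6 | pay 13372 | balance=40075
7 | pay 13443 | balance=26672

26672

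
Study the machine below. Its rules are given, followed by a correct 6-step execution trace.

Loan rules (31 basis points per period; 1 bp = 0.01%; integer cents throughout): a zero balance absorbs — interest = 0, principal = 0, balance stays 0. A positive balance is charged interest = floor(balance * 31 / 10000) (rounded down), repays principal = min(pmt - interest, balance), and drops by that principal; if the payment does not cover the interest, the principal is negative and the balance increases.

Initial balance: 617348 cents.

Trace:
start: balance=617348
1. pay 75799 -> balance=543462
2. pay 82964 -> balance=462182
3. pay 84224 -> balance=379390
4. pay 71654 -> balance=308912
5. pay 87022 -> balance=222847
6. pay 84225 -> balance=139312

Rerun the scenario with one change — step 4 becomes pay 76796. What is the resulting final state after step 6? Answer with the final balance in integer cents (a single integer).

134138

(re-executing from step 4 with the substitution; state before step 4: balance=379390)
4. pay 76796 -> balance=303770
5. pay 87022 -> balance=217689
6. pay 84225 -> balance=134138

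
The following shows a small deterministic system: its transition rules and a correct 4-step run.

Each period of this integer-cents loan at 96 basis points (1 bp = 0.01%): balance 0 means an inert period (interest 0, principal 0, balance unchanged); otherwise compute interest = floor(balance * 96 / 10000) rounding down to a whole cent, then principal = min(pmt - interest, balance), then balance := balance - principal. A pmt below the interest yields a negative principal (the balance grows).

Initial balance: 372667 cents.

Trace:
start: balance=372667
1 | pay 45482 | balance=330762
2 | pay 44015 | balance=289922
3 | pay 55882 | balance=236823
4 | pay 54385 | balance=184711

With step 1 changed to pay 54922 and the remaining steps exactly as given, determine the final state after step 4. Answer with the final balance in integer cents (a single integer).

(re-executing from step 1 with the substitution; state before step 1: balance=372667)
1 | pay 54922 | balance=321322
2 | pay 44015 | balance=280391
3 | pay 55882 | balance=227200
4 | pay 54385 | balance=174996

174996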